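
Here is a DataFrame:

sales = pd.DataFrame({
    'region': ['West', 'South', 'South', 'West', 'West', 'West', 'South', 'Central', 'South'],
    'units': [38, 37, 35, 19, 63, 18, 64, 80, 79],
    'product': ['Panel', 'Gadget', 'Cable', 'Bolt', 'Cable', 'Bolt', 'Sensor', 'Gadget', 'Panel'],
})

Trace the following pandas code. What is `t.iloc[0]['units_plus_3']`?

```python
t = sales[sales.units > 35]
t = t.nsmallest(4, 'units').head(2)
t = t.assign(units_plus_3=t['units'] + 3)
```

40

filter rows where units > 35:
    region  units product
0     West     38   Panel
1    South     37  Gadget
4     West     63   Cable
6    South     64  Sensor
7  Central     80  Gadget
8    South     79   Panel
take 4 rows with smallest units:
  region  units product
1  South     37  Gadget
0   West     38   Panel
4   West     63   Cable
6  South     64  Sensor
take first 2 rows:
  region  units product
1  South     37  Gadget
0   West     38   Panel
add column units_plus_3 = t['units'] + 3:
  region  units product  units_plus_3
1  South     37  Gadget            40
0   West     38   Panel            41
Finally, value at position 0, column 'units_plus_3' = 40.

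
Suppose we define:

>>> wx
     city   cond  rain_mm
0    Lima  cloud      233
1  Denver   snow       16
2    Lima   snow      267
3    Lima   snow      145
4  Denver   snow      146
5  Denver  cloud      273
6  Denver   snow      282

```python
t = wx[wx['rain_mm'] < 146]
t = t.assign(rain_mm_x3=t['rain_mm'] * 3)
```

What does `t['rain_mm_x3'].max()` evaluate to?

filter rows where rain_mm < 146:
     city  cond  rain_mm
1  Denver  snow       16
3    Lima  snow      145
add column rain_mm_x3 = t['rain_mm'] * 3:
     city  cond  rain_mm  rain_mm_x3
1  Denver  snow       16          48
3    Lima  snow      145         435
Reading off the max of column 'rain_mm_x3', we get 435.

435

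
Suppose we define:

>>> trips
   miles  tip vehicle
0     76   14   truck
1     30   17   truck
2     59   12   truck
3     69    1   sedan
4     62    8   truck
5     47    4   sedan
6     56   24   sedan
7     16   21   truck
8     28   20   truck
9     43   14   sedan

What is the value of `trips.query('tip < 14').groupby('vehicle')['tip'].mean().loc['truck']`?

filter rows where tip < 14:
   miles  tip vehicle
2     59   12   truck
3     69    1   sedan
4     62    8   truck
5     47    4   sedan
group by vehicle, mean of tip:
vehicle
sedan     2.5
truck    10.0
Name: tip, dtype: float64

10.0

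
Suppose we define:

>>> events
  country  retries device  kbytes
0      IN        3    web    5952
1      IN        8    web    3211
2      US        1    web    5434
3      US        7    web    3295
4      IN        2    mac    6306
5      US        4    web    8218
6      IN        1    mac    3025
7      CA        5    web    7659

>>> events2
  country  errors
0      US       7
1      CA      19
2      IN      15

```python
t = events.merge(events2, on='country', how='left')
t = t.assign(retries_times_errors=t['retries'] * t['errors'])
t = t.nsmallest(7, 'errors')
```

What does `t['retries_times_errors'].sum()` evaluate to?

294

merge on 'country' (how='left') → 8 rows:
  country  retries device  kbytes  errors
0      IN        3    web    5952      15
1      IN        8    web    3211      15
2      US        1    web    5434       7
3      US        7    web    3295       7
4      IN        2    mac    6306      15
5      US        4    web    8218       7
6      IN        1    mac    3025      15
7      CA        5    web    7659      19
add column retries_times_errors = t['retries'] * t['errors']:
  country  retries device  kbytes  errors  retries_times_errors
0      IN        3    web    5952      15                    45
1      IN        8    web    3211      15                   120
2      US        1    web    5434       7                     7
3      US        7    web    3295       7                    49
4      IN        2    mac    6306      15                    30
5      US        4    web    8218       7                    28
6      IN        1    mac    3025      15                    15
7      CA        5    web    7659      19                    95
take 7 rows with smallest errors:
  country  retries device  kbytes  errors  retries_times_errors
2      US        1    web    5434       7                     7
3      US        7    web    3295       7                    49
5      US        4    web    8218       7                    28
0      IN        3    web    5952      15                    45
1      IN        8    web    3211      15                   120
4      IN        2    mac    6306      15                    30
6      IN        1    mac    3025      15                    15
Reading off the sum of column 'retries_times_errors', we get 294.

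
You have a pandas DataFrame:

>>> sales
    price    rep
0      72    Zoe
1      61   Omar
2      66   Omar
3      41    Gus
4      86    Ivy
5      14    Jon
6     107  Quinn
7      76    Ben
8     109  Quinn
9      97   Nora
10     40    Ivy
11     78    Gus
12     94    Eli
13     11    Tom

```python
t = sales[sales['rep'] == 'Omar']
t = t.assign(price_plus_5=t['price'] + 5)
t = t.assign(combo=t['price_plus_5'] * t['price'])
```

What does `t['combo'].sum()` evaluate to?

filter rows where rep == 'Omar':
   price   rep
1     61  Omar
2     66  Omar
add column price_plus_5 = t['price'] + 5:
   price   rep  price_plus_5
1     61  Omar            66
2     66  Omar            71
add column combo = t['price_plus_5'] * t['price']:
   price   rep  price_plus_5  combo
1     61  Omar            66   4026
2     66  Omar            71   4686

8712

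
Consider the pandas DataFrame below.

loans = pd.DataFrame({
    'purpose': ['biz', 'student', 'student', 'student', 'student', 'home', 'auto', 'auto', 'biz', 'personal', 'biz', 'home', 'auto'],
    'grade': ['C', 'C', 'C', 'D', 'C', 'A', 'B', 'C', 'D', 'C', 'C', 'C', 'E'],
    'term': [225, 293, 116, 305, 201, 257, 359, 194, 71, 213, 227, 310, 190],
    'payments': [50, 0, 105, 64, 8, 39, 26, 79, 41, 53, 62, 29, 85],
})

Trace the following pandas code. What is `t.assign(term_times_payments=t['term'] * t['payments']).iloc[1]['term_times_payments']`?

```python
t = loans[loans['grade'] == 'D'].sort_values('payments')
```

filter rows where grade == 'D':
   purpose grade  term  payments
3  student     D   305        64
8      biz     D    71        41
sort by payments:
   purpose grade  term  payments
8      biz     D    71        41
3  student     D   305        64
add column term_times_payments = t['term'] * t['payments']:
   purpose grade  term  payments  term_times_payments
8      biz     D    71        41                 2911
3  student     D   305        64                19520
Finally, value at position 1, column 'term_times_payments' = 19520.

19520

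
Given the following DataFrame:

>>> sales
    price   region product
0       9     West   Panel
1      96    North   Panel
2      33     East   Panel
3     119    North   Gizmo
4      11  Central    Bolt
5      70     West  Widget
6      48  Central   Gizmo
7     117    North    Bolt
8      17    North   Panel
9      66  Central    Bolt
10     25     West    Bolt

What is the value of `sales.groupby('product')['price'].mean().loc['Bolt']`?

54.75

group by product, mean of price:
product
Bolt      54.75
Gizmo     83.50
Panel     38.75
Widget    70.00
Name: price, dtype: float64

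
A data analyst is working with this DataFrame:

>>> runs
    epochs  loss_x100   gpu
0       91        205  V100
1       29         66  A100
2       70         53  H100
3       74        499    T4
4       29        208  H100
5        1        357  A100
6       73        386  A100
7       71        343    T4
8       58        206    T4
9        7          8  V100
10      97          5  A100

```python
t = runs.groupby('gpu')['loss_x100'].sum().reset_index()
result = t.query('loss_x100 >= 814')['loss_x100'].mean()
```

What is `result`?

group by gpu, sum of loss_x100:
gpu
A100     814
H100     261
T4      1048
V100     213
Name: loss_x100, dtype: int64
reset_index():
    gpu  loss_x100
0  A100        814
1  H100        261
2    T4       1048
3  V100        213
filter rows where loss_x100 >= 814:
    gpu  loss_x100
0  A100        814
2    T4       1048
Reading off the mean of column 'loss_x100', we get 931.0.

931.0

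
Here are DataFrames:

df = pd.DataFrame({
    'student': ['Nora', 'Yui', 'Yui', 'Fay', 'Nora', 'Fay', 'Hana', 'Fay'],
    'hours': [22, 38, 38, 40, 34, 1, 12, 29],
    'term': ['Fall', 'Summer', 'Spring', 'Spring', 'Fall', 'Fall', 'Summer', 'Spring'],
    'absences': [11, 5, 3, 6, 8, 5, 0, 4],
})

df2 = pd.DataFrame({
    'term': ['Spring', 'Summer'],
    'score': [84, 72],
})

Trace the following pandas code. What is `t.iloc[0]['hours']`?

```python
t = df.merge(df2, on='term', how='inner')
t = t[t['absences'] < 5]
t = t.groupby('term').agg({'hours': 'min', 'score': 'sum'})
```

29

merge on 'term' (how='inner') → 5 rows:
  student  hours    term  absences  score
0     Yui     38  Summer         5     72
1     Yui     38  Spring         3     84
2     Fay     40  Spring         6     84
3    Hana     12  Summer         0     72
4     Fay     29  Spring         4     84
filter rows where absences < 5:
  student  hours    term  absences  score
1     Yui     38  Spring         3     84
3    Hana     12  Summer         0     72
4     Fay     29  Spring         4     84
group by term: min(hours), sum(score):
        hours  score
term                
Spring     29    168
Summer     12     72
value at position 0, column 'hours' → 29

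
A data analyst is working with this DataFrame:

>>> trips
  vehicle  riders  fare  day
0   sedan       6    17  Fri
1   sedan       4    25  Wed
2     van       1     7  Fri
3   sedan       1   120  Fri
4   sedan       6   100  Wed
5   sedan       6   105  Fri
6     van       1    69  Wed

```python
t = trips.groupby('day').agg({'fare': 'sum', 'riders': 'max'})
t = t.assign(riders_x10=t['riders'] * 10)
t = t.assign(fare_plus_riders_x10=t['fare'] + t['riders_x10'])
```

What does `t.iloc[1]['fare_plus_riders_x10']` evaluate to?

group by day: sum(fare), max(riders):
     fare  riders
day              
Fri   249       6
Wed   194       6
add column riders_x10 = t['riders'] * 10:
     fare  riders  riders_x10
day                          
Fri   249       6          60
Wed   194       6          60
add column fare_plus_riders_x10 = t['fare'] + t['riders_x10']:
     fare  riders  riders_x10  fare_plus_riders_x10
day                                                
Fri   249       6          60                   309
Wed   194       6          60                   254

254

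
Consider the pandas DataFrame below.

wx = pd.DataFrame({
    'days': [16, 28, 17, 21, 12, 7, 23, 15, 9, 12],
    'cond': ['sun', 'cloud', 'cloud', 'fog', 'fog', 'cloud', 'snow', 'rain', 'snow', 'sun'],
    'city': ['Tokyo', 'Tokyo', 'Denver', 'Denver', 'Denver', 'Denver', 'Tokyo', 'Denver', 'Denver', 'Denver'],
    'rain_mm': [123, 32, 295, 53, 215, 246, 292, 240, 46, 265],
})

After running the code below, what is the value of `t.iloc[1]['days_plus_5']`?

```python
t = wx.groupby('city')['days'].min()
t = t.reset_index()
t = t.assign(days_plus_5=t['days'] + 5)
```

group by city, min of days:
city
Denver     7
Tokyo     16
Name: days, dtype: int64
reset_index():
     city  days
0  Denver     7
1   Tokyo    16
add column days_plus_5 = t['days'] + 5:
     city  days  days_plus_5
0  Denver     7           12
1   Tokyo    16           21
Hence 21.

21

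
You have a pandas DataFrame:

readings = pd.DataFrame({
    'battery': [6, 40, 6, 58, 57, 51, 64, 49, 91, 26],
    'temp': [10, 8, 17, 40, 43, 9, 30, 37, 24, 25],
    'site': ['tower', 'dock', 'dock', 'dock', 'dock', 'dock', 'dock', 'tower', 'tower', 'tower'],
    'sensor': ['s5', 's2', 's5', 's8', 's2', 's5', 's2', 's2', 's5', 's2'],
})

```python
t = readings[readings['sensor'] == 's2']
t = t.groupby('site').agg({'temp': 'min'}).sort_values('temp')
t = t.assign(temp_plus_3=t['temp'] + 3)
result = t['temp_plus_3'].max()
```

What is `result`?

28

filter rows where sensor == 's2':
   battery  temp   site sensor
1       40     8   dock     s2
4       57    43   dock     s2
6       64    30   dock     s2
7       49    37  tower     s2
9       26    25  tower     s2
group by site, min of temp:
       temp
site       
dock      8
tower    25
sort by temp:
       temp
site       
dock      8
tower    25
add column temp_plus_3 = t['temp'] + 3:
       temp  temp_plus_3
site                    
dock      8           11
tower    25           28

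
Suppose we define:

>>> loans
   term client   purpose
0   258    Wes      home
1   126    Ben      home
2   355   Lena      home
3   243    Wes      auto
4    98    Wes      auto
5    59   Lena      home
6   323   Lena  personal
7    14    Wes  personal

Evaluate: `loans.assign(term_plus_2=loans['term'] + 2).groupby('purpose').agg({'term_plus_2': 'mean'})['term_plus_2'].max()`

add column term_plus_2 = loans['term'] + 2:
   term client   purpose  term_plus_2
0   258    Wes      home          260
1   126    Ben      home          128
2   355   Lena      home          357
3   243    Wes      auto          245
4    98    Wes      auto          100
5    59   Lena      home           61
6   323   Lena  personal          325
7    14    Wes  personal           16
group by purpose, mean of term_plus_2:
          term_plus_2
purpose              
auto            172.5
home            201.5
personal        170.5
max of column 'term_plus_2' → 201.5

201.5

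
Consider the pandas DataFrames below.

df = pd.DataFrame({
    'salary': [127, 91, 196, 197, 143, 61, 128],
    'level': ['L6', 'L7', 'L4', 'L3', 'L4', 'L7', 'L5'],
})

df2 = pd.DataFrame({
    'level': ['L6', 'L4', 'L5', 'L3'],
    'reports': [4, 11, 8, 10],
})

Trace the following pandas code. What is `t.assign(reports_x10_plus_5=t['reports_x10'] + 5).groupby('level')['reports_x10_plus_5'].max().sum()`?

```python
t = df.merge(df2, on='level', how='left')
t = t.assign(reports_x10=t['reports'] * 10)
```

merge on 'level' (how='left') → 7 rows:
   salary level  reports
0     127    L6      4.0
1      91    L7      NaN
2     196    L4     11.0
3     197    L3     10.0
4     143    L4     11.0
5      61    L7      NaN
6     128    L5      8.0
add column reports_x10 = t['reports'] * 10:
   salary level  reports  reports_x10
0     127    L6      4.0         40.0
1      91    L7      NaN          NaN
2     196    L4     11.0        110.0
3     197    L3     10.0        100.0
4     143    L4     11.0        110.0
5      61    L7      NaN          NaN
6     128    L5      8.0         80.0
add column reports_x10_plus_5 = t['reports_x10'] + 5:
   salary level  reports  reports_x10  reports_x10_plus_5
0     127    L6      4.0         40.0                45.0
1      91    L7      NaN          NaN                 NaN
2     196    L4     11.0        110.0               115.0
3     197    L3     10.0        100.0               105.0
4     143    L4     11.0        110.0               115.0
5      61    L7      NaN          NaN                 NaN
6     128    L5      8.0         80.0                85.0
group by level, max of reports_x10_plus_5:
level
L3    105.0
L4    115.0
L5     85.0
L6     45.0
L7      NaN
Name: reports_x10_plus_5, dtype: float64
sum of the resulting series → 350.0

350.0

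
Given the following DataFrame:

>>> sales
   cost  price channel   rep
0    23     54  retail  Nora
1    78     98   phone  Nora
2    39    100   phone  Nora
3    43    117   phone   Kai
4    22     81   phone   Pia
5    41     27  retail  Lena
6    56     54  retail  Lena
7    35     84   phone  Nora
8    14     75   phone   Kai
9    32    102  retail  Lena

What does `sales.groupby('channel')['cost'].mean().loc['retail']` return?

group by channel, mean of cost:
channel
phone     38.5
retail    38.0
Name: cost, dtype: float64
Taking the value at index 'retail' gives 38.0.

38.0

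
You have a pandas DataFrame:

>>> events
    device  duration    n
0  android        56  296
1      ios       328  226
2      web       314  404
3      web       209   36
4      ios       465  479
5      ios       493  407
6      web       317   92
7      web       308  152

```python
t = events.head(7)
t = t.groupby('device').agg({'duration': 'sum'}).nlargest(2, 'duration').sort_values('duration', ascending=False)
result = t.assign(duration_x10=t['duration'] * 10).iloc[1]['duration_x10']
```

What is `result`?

take first 7 rows:
    device  duration    n
0  android        56  296
1      ios       328  226
2      web       314  404
3      web       209   36
4      ios       465  479
5      ios       493  407
6      web       317   92
group by device, sum of duration:
         duration
device           
android        56
ios          1286
web           840
take 2 rows with largest duration:
        duration
device          
ios         1286
web          840
sort by duration descending:
        duration
device          
ios         1286
web          840
add column duration_x10 = t['duration'] * 10:
        duration  duration_x10
device                        
ios         1286         12860
web          840          8400

8400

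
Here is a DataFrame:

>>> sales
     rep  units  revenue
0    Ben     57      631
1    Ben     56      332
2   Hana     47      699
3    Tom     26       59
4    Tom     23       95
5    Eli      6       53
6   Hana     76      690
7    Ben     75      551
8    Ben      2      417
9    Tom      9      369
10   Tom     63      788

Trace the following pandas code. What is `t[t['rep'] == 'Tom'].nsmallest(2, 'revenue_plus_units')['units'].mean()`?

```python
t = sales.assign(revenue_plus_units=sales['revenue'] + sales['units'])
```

24.5

add column revenue_plus_units = sales['revenue'] + sales['units']:
     rep  units  revenue  revenue_plus_units
0    Ben     57      631                 688
1    Ben     56      332                 388
2   Hana     47      699                 746
3    Tom     26       59                  85
4    Tom     23       95                 118
5    Eli      6       53                  59
6   Hana     76      690                 766
7    Ben     75      551                 626
8    Ben      2      417                 419
9    Tom      9      369                 378
10   Tom     63      788                 851
filter rows where rep == 'Tom':
    rep  units  revenue  revenue_plus_units
3   Tom     26       59                  85
4   Tom     23       95                 118
9   Tom      9      369                 378
10  Tom     63      788                 851
take 2 rows with smallest revenue_plus_units:
   rep  units  revenue  revenue_plus_units
3  Tom     26       59                  85
4  Tom     23       95                 118
Reading off the mean of column 'units', we get 24.5.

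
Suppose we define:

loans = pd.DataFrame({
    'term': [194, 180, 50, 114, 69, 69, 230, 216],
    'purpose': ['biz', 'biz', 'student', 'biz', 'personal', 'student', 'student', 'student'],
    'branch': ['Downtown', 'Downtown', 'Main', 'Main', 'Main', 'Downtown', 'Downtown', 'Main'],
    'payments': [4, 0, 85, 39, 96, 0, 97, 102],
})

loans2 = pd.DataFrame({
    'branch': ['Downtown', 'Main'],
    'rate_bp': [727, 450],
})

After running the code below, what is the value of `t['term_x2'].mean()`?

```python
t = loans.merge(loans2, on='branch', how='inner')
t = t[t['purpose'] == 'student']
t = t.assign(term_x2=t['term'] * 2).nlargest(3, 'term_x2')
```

merge on 'branch' (how='inner') → 8 rows:
   term   purpose    branch  payments  rate_bp
0   194       biz  Downtown         4      727
1   180       biz  Downtown         0      727
2    50   student      Main        85      450
3   114       biz      Main        39      450
4    69  personal      Main        96      450
5    69   student  Downtown         0      727
6   230   student  Downtown        97      727
7   216   student      Main       102      450
filter rows where purpose == 'student':
   term  purpose    branch  payments  rate_bp
2    50  student      Main        85      450
5    69  student  Downtown         0      727
6   230  student  Downtown        97      727
7   216  student      Main       102      450
add column term_x2 = t['term'] * 2:
   term  purpose    branch  payments  rate_bp  term_x2
2    50  student      Main        85      450      100
5    69  student  Downtown         0      727      138
6   230  student  Downtown        97      727      460
7   216  student      Main       102      450      432
take 3 rows with largest term_x2:
   term  purpose    branch  payments  rate_bp  term_x2
6   230  student  Downtown        97      727      460
7   216  student      Main       102      450      432
5    69  student  Downtown         0      727      138

343.333333333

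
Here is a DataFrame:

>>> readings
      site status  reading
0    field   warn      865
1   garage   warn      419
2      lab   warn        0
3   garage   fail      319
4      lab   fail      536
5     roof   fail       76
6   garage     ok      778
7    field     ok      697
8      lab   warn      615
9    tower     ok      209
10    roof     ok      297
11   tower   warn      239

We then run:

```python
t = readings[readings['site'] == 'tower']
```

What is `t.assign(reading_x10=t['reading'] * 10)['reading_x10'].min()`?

2090

filter rows where site == 'tower':
     site status  reading
9   tower     ok      209
11  tower   warn      239
add column reading_x10 = t['reading'] * 10:
     site status  reading  reading_x10
9   tower     ok      209         2090
11  tower   warn      239         2390
The min of column 'reading_x10' is 2090.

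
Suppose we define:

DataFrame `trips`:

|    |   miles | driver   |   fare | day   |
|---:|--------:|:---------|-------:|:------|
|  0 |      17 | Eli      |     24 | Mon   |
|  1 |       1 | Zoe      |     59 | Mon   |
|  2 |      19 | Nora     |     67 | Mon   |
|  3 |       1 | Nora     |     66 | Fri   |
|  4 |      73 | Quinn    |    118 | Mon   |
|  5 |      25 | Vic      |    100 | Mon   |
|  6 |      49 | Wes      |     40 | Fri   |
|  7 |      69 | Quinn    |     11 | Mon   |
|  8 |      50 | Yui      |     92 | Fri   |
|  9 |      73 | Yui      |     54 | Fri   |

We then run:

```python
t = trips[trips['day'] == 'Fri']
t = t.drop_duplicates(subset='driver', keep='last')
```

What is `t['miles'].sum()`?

filter rows where day == 'Fri':
   miles driver  fare  day
3      1   Nora    66  Fri
6     49    Wes    40  Fri
8     50    Yui    92  Fri
9     73    Yui    54  Fri
drop duplicate driver (keep=last):
   miles driver  fare  day
3      1   Nora    66  Fri
6     49    Wes    40  Fri
9     73    Yui    54  Fri
Finally, sum of column 'miles' = 123.

123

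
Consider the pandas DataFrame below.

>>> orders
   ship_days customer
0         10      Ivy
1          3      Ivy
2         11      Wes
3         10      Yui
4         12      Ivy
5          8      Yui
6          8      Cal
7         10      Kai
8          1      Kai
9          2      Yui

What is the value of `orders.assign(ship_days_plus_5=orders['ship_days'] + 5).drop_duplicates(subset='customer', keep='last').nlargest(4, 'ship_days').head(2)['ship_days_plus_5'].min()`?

16

add column ship_days_plus_5 = orders['ship_days'] + 5:
   ship_days customer  ship_days_plus_5
0         10      Ivy                15
1          3      Ivy                 8
2         11      Wes                16
3         10      Yui                15
4         12      Ivy                17
5          8      Yui                13
6          8      Cal                13
7         10      Kai                15
8          1      Kai                 6
9          2      Yui                 7
drop duplicate customer (keep=last):
   ship_days customer  ship_days_plus_5
2         11      Wes                16
4         12      Ivy                17
6          8      Cal                13
8          1      Kai                 6
9          2      Yui                 7
take 4 rows with largest ship_days:
   ship_days customer  ship_days_plus_5
4         12      Ivy                17
2         11      Wes                16
6          8      Cal                13
9          2      Yui                 7
take first 2 rows:
   ship_days customer  ship_days_plus_5
4         12      Ivy                17
2         11      Wes                16
Then the min of column 'ship_days_plus_5': 16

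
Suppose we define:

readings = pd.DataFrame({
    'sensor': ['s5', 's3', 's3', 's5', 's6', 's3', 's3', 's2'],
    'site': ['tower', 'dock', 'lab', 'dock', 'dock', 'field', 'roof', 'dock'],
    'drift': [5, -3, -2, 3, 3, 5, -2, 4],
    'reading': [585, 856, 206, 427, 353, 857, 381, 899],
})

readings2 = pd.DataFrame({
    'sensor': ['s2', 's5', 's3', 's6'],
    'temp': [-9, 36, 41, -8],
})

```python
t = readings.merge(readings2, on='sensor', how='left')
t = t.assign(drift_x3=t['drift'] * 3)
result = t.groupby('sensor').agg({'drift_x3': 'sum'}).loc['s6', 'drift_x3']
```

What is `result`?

9

merge on 'sensor' (how='left') → 8 rows:
  sensor   site  drift  reading  temp
0     s5  tower      5      585    36
1     s3   dock     -3      856    41
2     s3    lab     -2      206    41
3     s5   dock      3      427    36
4     s6   dock      3      353    -8
5     s3  field      5      857    41
6     s3   roof     -2      381    41
7     s2   dock      4      899    -9
add column drift_x3 = t['drift'] * 3:
  sensor   site  drift  reading  temp  drift_x3
0     s5  tower      5      585    36        15
1     s3   dock     -3      856    41        -9
2     s3    lab     -2      206    41        -6
3     s5   dock      3      427    36         9
4     s6   dock      3      353    -8         9
5     s3  field      5      857    41        15
6     s3   roof     -2      381    41        -6
7     s2   dock      4      899    -9        12
group by sensor, sum of drift_x3:
        drift_x3
sensor          
s2            12
s3            -6
s5            24
s6             9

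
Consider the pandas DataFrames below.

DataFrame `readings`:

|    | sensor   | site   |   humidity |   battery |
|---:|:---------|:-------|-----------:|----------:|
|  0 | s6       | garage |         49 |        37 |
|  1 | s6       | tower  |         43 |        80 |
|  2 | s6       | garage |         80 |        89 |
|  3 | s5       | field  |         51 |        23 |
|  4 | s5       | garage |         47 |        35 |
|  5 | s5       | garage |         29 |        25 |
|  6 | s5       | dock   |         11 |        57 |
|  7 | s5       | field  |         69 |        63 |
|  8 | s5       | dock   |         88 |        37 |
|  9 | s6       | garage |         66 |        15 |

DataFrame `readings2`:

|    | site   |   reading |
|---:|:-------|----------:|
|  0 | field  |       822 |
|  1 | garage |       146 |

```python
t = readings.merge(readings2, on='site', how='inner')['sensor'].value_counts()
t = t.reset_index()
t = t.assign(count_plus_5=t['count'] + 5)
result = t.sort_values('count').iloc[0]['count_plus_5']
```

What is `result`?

8

merge on 'site' (how='inner') → 7 rows:
  sensor    site  humidity  battery  reading
0     s6  garage        49       37      146
1     s6  garage        80       89      146
2     s5   field        51       23      822
3     s5  garage        47       35      146
4     s5  garage        29       25      146
5     s5   field        69       63      822
6     s6  garage        66       15      146
value_counts of sensor:
sensor
s5    4
s6    3
Name: count, dtype: int64
reset_index():
  sensor  count
0     s5      4
1     s6      3
add column count_plus_5 = t['count'] + 5:
  sensor  count  count_plus_5
0     s5      4             9
1     s6      3             8
sort by count:
  sensor  count  count_plus_5
1     s6      3             8
0     s5      4             9
Taking the value at position 0, column 'count_plus_5' gives 8.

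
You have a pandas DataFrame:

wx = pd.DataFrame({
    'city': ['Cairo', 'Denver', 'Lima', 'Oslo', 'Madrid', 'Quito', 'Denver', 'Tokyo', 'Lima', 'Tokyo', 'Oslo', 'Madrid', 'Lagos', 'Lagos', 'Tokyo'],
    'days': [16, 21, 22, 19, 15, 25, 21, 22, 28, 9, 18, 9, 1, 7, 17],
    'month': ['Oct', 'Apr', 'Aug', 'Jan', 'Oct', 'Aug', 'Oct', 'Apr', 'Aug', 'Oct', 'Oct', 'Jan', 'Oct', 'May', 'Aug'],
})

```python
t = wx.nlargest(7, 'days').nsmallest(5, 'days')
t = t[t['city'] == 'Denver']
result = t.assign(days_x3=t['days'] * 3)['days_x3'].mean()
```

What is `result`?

63.0

take 7 rows with largest days:
     city  days month
8    Lima    28   Aug
5   Quito    25   Aug
2    Lima    22   Aug
7   Tokyo    22   Apr
1  Denver    21   Apr
6  Denver    21   Oct
3    Oslo    19   Jan
take 5 rows with smallest days:
     city  days month
3    Oslo    19   Jan
1  Denver    21   Apr
6  Denver    21   Oct
2    Lima    22   Aug
7   Tokyo    22   Apr
filter rows where city == 'Denver':
     city  days month
1  Denver    21   Apr
6  Denver    21   Oct
add column days_x3 = t['days'] * 3:
     city  days month  days_x3
1  Denver    21   Apr       63
6  Denver    21   Oct       63
Hence 63.0.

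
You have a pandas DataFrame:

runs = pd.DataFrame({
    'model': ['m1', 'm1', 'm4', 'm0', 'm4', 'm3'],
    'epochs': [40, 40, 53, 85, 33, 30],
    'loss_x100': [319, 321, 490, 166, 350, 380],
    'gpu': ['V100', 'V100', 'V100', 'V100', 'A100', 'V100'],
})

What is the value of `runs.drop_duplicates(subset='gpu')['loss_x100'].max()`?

350

drop duplicate gpu (keep=first):
  model  epochs  loss_x100   gpu
0    m1      40        319  V100
4    m4      33        350  A100
Then the max of column 'loss_x100': 350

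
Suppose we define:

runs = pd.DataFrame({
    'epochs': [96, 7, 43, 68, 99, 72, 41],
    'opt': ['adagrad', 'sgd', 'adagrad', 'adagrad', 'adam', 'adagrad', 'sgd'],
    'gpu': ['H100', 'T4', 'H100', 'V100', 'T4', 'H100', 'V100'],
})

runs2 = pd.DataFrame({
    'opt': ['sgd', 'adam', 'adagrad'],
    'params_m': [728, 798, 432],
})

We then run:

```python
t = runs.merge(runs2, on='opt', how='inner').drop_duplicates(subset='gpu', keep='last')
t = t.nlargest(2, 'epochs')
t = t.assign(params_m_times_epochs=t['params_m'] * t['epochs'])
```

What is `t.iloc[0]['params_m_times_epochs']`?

merge on 'opt' (how='inner') → 7 rows:
   epochs      opt   gpu  params_m
0      96  adagrad  H100       432
1       7      sgd    T4       728
2      43  adagrad  H100       432
3      68  adagrad  V100       432
4      99     adam    T4       798
5      72  adagrad  H100       432
6      41      sgd  V100       728
drop duplicate gpu (keep=last):
   epochs      opt   gpu  params_m
4      99     adam    T4       798
5      72  adagrad  H100       432
6      41      sgd  V100       728
take 2 rows with largest epochs:
   epochs      opt   gpu  params_m
4      99     adam    T4       798
5      72  adagrad  H100       432
add column params_m_times_epochs = t['params_m'] * t['epochs']:
   epochs      opt   gpu  params_m  params_m_times_epochs
4      99     adam    T4       798                  79002
5      72  adagrad  H100       432                  31104
So iloc[0]['params_m_times_epochs'] = 79002.

79002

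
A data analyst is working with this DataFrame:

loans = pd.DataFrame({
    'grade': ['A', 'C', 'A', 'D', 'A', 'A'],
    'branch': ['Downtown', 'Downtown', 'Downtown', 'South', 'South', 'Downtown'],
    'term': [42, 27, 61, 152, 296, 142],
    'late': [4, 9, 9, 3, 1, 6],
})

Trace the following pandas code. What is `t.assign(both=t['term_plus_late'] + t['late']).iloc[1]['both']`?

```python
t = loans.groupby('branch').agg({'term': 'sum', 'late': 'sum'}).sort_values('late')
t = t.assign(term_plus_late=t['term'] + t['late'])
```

group by branch: sum(term), sum(late):
          term  late
branch              
Downtown   272    28
South      448     4
sort by late:
          term  late
branch              
South      448     4
Downtown   272    28
add column term_plus_late = t['term'] + t['late']:
          term  late  term_plus_late
branch                              
South      448     4             452
Downtown   272    28             300
add column both = t['term_plus_late'] + t['late']:
          term  late  term_plus_late  both
branch                                    
South      448     4             452   456
Downtown   272    28             300   328
Then the value at position 1, column 'both': 328

328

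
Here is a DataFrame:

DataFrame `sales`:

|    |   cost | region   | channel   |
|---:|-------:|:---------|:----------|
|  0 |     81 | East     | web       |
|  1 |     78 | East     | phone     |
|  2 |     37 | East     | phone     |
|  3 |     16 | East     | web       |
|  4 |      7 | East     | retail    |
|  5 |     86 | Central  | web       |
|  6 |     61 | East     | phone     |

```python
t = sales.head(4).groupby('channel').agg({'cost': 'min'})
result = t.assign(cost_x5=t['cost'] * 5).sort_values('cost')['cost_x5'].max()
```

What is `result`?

take first 4 rows:
   cost region channel
0    81   East     web
1    78   East   phone
2    37   East   phone
3    16   East     web
group by channel, min of cost:
         cost
channel      
phone      37
web        16
add column cost_x5 = t['cost'] * 5:
         cost  cost_x5
channel               
phone      37      185
web        16       80
sort by cost:
         cost  cost_x5
channel               
web        16       80
phone      37      185

185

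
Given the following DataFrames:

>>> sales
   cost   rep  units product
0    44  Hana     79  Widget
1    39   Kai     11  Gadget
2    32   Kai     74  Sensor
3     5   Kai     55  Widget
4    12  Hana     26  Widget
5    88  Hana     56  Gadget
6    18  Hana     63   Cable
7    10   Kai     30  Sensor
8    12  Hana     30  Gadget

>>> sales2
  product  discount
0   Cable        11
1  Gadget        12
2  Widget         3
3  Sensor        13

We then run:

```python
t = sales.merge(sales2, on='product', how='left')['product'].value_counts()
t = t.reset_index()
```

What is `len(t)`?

4

merge on 'product' (how='left') → 9 rows:
   cost   rep  units product  discount
0    44  Hana     79  Widget         3
1    39   Kai     11  Gadget        12
2    32   Kai     74  Sensor        13
3     5   Kai     55  Widget         3
4    12  Hana     26  Widget         3
5    88  Hana     56  Gadget        12
6    18  Hana     63   Cable        11
7    10   Kai     30  Sensor        13
8    12  Hana     30  Gadget        12
value_counts of product:
product
Widget    3
Gadget    3
Sensor    2
Cable     1
Name: count, dtype: int64
reset_index():
  product  count
0  Widget      3
1  Gadget      3
2  Sensor      2
3   Cable      1
The number of rows is 4.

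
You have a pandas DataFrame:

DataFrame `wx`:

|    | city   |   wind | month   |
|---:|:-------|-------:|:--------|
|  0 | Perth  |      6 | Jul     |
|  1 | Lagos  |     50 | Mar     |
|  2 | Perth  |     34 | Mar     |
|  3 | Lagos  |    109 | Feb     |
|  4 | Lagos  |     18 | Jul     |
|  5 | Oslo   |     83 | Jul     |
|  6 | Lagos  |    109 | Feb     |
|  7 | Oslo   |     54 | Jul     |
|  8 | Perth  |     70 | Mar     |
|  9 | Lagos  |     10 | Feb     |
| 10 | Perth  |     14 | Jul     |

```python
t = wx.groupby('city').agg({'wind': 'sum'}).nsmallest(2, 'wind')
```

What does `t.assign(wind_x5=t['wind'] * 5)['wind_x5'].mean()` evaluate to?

652.5

group by city, sum of wind:
       wind
city       
Lagos   296
Oslo    137
Perth   124
take 2 rows with smallest wind:
       wind
city       
Perth   124
Oslo    137
add column wind_x5 = t['wind'] * 5:
       wind  wind_x5
city                
Perth   124      620
Oslo    137      685
Then the mean of column 'wind_x5': 652.5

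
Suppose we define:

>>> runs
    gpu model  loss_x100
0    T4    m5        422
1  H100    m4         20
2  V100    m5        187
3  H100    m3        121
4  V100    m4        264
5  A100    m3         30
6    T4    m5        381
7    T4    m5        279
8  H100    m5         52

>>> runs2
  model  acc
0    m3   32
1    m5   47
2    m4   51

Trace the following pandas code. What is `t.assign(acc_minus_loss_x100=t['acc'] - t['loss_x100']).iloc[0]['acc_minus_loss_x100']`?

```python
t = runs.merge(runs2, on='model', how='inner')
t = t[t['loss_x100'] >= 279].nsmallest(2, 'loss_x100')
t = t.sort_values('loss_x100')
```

merge on 'model' (how='inner') → 9 rows:
    gpu model  loss_x100  acc
0    T4    m5        422   47
1  H100    m4         20   51
2  V100    m5        187   47
3  H100    m3        121   32
4  V100    m4        264   51
5  A100    m3         30   32
6    T4    m5        381   47
7    T4    m5        279   47
8  H100    m5         52   47
filter rows where loss_x100 >= 279:
  gpu model  loss_x100  acc
0  T4    m5        422   47
6  T4    m5        381   47
7  T4    m5        279   47
take 2 rows with smallest loss_x100:
  gpu model  loss_x100  acc
7  T4    m5        279   47
6  T4    m5        381   47
sort by loss_x100:
  gpu model  loss_x100  acc
7  T4    m5        279   47
6  T4    m5        381   47
add column acc_minus_loss_x100 = t['acc'] - t['loss_x100']:
  gpu model  loss_x100  acc  acc_minus_loss_x100
7  T4    m5        279   47                 -232
6  T4    m5        381   47                 -334

-232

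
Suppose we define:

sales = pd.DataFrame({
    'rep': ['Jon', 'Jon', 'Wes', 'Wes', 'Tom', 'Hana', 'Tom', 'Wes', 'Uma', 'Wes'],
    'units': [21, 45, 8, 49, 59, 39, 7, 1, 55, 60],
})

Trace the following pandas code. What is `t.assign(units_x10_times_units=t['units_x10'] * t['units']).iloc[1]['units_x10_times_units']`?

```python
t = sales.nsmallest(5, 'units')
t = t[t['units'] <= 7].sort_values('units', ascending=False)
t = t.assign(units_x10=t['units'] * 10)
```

10

take 5 rows with smallest units:
    rep  units
7   Wes      1
6   Tom      7
2   Wes      8
0   Jon     21
5  Hana     39
filter rows where units <= 7:
   rep  units
7  Wes      1
6  Tom      7
sort by units descending:
   rep  units
6  Tom      7
7  Wes      1
add column units_x10 = t['units'] * 10:
   rep  units  units_x10
6  Tom      7         70
7  Wes      1         10
add column units_x10_times_units = t['units_x10'] * t['units']:
   rep  units  units_x10  units_x10_times_units
6  Tom      7         70                    490
7  Wes      1         10                     10
So iloc[1]['units_x10_times_units'] = 10.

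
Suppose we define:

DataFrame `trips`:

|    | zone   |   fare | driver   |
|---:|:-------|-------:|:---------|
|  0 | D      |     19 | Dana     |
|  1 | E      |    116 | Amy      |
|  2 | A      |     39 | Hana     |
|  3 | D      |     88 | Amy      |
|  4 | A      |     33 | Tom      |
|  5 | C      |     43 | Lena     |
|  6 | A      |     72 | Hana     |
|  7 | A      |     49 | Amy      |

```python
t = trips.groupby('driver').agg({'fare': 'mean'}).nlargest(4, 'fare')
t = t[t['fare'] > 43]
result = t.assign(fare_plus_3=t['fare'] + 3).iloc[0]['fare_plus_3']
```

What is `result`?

87.3333333333

group by driver, mean of fare:
             fare
driver           
Amy     84.333333
Dana    19.000000
Hana    55.500000
Lena    43.000000
Tom     33.000000
take 4 rows with largest fare:
             fare
driver           
Amy     84.333333
Hana    55.500000
Lena    43.000000
Tom     33.000000
filter rows where fare > 43:
             fare
driver           
Amy     84.333333
Hana    55.500000
add column fare_plus_3 = t['fare'] + 3:
             fare  fare_plus_3
driver                        
Amy     84.333333    87.333333
Hana    55.500000    58.500000
Reading off the value at position 0, column 'fare_plus_3', we get 87.3333333333.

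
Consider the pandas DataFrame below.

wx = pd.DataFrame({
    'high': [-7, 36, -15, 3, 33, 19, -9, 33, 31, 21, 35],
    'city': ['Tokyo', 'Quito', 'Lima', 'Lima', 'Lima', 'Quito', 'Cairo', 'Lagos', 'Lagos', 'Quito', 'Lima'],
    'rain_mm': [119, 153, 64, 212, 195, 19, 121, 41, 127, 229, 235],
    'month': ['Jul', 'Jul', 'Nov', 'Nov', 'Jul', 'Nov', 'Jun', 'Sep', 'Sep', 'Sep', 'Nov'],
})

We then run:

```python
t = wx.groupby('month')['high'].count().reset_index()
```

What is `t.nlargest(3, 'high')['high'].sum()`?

10

group by month, count of high:
month
Jul    3
Jun    1
Nov    4
Sep    3
Name: high, dtype: int64
reset_index():
  month  high
0   Jul     3
1   Jun     1
2   Nov     4
3   Sep     3
take 3 rows with largest high:
  month  high
2   Nov     4
0   Jul     3
3   Sep     3
sum of column 'high' → 10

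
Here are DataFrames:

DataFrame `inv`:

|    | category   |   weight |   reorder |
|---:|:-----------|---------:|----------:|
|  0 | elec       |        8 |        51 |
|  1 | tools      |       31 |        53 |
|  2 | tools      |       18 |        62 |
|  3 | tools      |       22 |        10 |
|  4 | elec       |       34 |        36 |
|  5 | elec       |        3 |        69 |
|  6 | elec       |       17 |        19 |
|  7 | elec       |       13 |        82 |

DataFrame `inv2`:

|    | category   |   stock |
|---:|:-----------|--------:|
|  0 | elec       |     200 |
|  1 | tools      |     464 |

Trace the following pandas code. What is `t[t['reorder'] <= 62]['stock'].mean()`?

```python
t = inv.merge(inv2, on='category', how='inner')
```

merge on 'category' (how='inner') → 8 rows:
  category  weight  reorder  stock
0     elec       8       51    200
1    tools      31       53    464
2    tools      18       62    464
3    tools      22       10    464
4     elec      34       36    200
5     elec       3       69    200
6     elec      17       19    200
7     elec      13       82    200
filter rows where reorder <= 62:
  category  weight  reorder  stock
0     elec       8       51    200
1    tools      31       53    464
2    tools      18       62    464
3    tools      22       10    464
4     elec      34       36    200
6     elec      17       19    200
Finally, mean of column 'stock' = 332.0.

332.0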